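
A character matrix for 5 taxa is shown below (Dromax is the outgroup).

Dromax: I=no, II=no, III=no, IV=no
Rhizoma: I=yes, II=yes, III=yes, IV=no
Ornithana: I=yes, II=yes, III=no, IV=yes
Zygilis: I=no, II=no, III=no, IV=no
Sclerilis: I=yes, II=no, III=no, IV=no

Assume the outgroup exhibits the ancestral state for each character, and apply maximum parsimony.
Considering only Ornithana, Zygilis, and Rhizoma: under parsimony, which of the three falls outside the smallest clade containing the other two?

Zygilis

The outgroup has state 'no' for every character, so 'yes' is the derived state throughout.
Only Ornithana, Rhizoma, and Sclerilis show the derived state 'yes' for I, supporting them as a clade.
Only Ornithana and Rhizoma show the derived state 'yes' for II, supporting them as a clade.
III: derived state 'yes' in Rhizoma only — an autapomorphy, so it tells us nothing about relationships among taxa.
IV: derived state 'yes' in Ornithana only — an autapomorphy, so it tells us nothing about relationships among taxa.
Most parsimonious ingroup topology: (((Rhizoma,Ornithana),Sclerilis),Zygilis).
Rhizoma and Ornithana share a more recent common ancestor with each other than either does with Zygilis, so Zygilis is the least closely related of the three.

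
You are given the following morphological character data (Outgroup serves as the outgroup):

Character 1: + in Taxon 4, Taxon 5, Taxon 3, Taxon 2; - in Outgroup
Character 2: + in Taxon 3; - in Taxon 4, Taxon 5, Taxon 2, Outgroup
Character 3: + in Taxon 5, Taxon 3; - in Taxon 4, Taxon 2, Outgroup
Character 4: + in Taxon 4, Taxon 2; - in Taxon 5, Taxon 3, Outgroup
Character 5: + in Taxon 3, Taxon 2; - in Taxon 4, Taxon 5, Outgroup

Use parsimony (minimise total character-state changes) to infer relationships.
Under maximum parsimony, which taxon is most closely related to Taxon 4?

Taxon 2

The outgroup has state '-' for every character, so '+' is the derived state throughout.
All ingroup taxa share the derived state '+' for Character 1; it defines the ingroup but does not resolve relationships within it.
Character 2 (derived state '+') is unique to Taxon 3 (autapomorphy; uninformative for grouping).
Character 3 (derived state '+') is shared by Taxon 3 and Taxon 5 — a synapomorphy uniting that clade.
Character 4: derived state '+' in Taxon 2 and Taxon 4 only — synapomorphy for {Taxon 2, Taxon 4}.
Character 5 (state '+') occurs in Taxon 2 and Taxon 3 but conflicts with the nesting implied by the other characters — most parsimoniously interpreted as homoplasy.
Most parsimonious ingroup topology: ((Taxon 4,Taxon 2),(Taxon 3,Taxon 5)).
Taxon 4 and Taxon 2 form a cherry on this tree, so they are sister taxa.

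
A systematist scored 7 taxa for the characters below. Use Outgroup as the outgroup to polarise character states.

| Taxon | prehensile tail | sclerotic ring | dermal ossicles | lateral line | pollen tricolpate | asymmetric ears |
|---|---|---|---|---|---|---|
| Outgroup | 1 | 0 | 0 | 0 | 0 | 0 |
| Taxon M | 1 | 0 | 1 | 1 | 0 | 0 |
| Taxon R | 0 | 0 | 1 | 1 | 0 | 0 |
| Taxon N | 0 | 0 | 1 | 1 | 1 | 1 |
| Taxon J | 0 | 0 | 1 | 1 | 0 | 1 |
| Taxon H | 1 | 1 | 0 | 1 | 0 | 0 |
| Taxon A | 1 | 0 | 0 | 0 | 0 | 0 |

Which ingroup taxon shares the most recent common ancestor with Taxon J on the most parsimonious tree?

Taxon N

Character polarity is set by the outgroup: the derived state is whichever differs from the outgroup's state, so for prehensile tail the derived state is '0', and for the remaining characters it is '1'.
prehensile tail (derived state '0') is shared by Taxon J, Taxon N, and Taxon R — a synapomorphy uniting that clade.
sclerotic ring (derived state '1') is unique to Taxon H (autapomorphy; uninformative for grouping).
dermal ossicles: derived state '1' in Taxon J, Taxon M, Taxon N, and Taxon R only — synapomorphy for {Taxon J, Taxon M, Taxon N, Taxon R}.
lateral line: derived state '1' in Taxon H, Taxon J, Taxon M, Taxon N, and Taxon R only — synapomorphy for {Taxon H, Taxon J, Taxon M, Taxon N, Taxon R}.
pollen tricolpate (derived state '1') is unique to Taxon N (autapomorphy; uninformative for grouping).
asymmetric ears: derived state '1' in Taxon J and Taxon N only — synapomorphy for {Taxon J, Taxon N}.
Most parsimonious ingroup topology: (((Taxon M,(Taxon R,(Taxon N,Taxon J))),Taxon H),Taxon A).
Taxon J and Taxon N form a cherry on this tree, so they are sister taxa.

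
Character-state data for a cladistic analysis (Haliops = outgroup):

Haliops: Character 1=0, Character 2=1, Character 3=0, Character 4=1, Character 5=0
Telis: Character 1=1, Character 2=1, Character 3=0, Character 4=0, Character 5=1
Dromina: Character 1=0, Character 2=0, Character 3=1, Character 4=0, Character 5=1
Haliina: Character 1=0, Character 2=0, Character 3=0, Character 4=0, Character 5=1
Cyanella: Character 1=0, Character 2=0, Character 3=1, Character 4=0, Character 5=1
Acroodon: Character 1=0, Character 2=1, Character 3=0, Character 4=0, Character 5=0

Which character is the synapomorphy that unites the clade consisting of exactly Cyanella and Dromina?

Character polarity is set by the outgroup: the derived state is whichever differs from the outgroup's state, so for Character 2, Character 4 the derived state is '0', and for the remaining characters it is '1'.
Character 1 (derived state '1') is unique to Telis (autapomorphy; uninformative for grouping).
Only Cyanella, Dromina, and Haliina show the derived state '0' for Character 2, supporting them as a clade.
Character 3 (derived state '1') is shared by Cyanella and Dromina — a synapomorphy uniting that clade.
Character 4 (derived state '0') is shared by all ingroup taxa — unites the whole ingroup.
Character 5 (derived state '1') is shared by Cyanella, Dromina, Haliina, and Telis — a synapomorphy uniting that clade.
Most parsimonious ingroup topology: ((Telis,((Dromina,Cyanella),Haliina)),Acroodon).
The clade {Cyanella, Dromina} is supported by Character 3: its derived state '1' occurs in exactly those taxa and in no other taxon (including the outgroup).

Character 3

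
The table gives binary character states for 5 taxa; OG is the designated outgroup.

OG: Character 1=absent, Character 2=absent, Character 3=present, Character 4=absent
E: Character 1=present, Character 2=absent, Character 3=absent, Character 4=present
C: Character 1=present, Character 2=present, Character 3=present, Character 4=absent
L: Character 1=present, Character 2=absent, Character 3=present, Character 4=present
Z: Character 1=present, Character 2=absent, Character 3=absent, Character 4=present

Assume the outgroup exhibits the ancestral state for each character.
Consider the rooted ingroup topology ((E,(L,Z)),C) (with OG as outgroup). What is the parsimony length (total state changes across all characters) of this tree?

5

Map each character onto ((E,(L,Z)),C) (rooted by OG) and count the minimum state changes it requires (Fitch parsimony):
Character 1: 1; Character 2: 1; Character 3: 2; Character 4: 1.
Total tree length = 5.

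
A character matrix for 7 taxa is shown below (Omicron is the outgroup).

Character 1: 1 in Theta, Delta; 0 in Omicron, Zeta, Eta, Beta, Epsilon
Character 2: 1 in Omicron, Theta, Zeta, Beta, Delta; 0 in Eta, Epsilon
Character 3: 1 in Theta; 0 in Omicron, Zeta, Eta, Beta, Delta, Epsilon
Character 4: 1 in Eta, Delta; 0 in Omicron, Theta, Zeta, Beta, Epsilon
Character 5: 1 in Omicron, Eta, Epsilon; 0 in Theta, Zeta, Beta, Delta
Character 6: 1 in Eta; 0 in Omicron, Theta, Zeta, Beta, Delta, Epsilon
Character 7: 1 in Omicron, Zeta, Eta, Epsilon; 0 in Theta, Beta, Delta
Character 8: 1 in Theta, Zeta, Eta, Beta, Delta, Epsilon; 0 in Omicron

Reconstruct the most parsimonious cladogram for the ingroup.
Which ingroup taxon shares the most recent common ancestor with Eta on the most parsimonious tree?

Character polarity is set by the outgroup: the derived state is whichever differs from the outgroup's state, so for Character 2, Character 5, Character 7 the derived state is '0', and for the remaining characters it is '1'.
Only Delta and Theta show the derived state '1' for Character 1, supporting them as a clade.
Character 2: derived state '0' in Epsilon and Eta only — synapomorphy for {Epsilon, Eta}.
Character 3 (derived state '1') is unique to Theta (autapomorphy; uninformative for grouping).
Character 4 groups Delta and Eta, which is incompatible with the clades supported by the remaining characters; treating it as convergent (homoplasy) costs fewer steps than any alternative tree.
Character 5: derived state '0' in Beta, Delta, Theta, and Zeta only — synapomorphy for {Beta, Delta, Theta, Zeta}.
Character 6: derived state '1' in Eta only — an autapomorphy, so it tells us nothing about relationships among taxa.
Character 7 (derived state '0') is shared by Beta, Delta, and Theta — a synapomorphy uniting that clade.
All ingroup taxa share the derived state '1' for Character 8; it defines the ingroup but does not resolve relationships within it.
Most parsimonious ingroup topology: ((((Theta,Delta),Beta),Zeta),(Eta,Epsilon)).
Eta and Epsilon form a cherry on this tree, so they are sister taxa.

Epsilon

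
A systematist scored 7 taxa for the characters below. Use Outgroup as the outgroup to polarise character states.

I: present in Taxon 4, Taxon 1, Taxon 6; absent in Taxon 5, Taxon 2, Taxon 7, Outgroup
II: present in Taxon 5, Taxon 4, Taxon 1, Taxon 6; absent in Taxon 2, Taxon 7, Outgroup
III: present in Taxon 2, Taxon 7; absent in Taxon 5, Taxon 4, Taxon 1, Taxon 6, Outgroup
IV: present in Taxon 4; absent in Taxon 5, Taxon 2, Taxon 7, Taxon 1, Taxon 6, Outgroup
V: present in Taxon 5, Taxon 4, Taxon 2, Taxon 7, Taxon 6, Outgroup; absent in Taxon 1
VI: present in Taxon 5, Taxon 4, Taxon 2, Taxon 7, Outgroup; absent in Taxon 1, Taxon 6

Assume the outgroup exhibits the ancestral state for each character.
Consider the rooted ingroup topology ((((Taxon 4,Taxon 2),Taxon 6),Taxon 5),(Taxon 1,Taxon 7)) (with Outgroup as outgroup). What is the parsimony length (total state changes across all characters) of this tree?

12

Map each character onto ((((Taxon 4,Taxon 2),Taxon 6),Taxon 5),(Taxon 1,Taxon 7)) (rooted by Outgroup) and count the minimum state changes it requires (Fitch parsimony):
I: 3; II: 3; III: 2; IV: 1; V: 1; VI: 2.
Total tree length = 12.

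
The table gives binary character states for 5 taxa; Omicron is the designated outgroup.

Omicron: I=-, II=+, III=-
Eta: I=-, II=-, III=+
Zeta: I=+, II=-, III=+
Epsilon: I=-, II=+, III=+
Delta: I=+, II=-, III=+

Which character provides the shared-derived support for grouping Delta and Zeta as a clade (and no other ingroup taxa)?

I

Character polarity is set by the outgroup: the derived state is whichever differs from the outgroup's state, so for II the derived state is '-', and for the remaining characters it is '+'.
I (derived state '+') is shared by Delta and Zeta — a synapomorphy uniting that clade.
II: derived state '-' in Delta, Eta, and Zeta only — synapomorphy for {Delta, Eta, Zeta}.
All ingroup taxa share the derived state '+' for III; it defines the ingroup but does not resolve relationships within it.
Most parsimonious ingroup topology: ((Eta,(Zeta,Delta)),Epsilon).
The clade {Delta, Zeta} is supported by I: its derived state '+' occurs in exactly those taxa and in no other taxon (including the outgroup).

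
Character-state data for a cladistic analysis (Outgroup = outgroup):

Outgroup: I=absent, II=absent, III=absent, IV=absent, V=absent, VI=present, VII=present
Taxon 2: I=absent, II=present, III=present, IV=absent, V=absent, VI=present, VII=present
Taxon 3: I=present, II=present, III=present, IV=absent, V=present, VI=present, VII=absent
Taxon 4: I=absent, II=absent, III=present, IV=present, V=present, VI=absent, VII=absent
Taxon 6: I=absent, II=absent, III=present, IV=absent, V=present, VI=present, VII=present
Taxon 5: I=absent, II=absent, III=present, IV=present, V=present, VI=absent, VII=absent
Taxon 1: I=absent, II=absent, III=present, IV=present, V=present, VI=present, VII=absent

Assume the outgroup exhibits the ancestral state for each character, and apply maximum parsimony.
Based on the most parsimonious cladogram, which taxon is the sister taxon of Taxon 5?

Taxon 4

Character polarity is set by the outgroup: the derived state is whichever differs from the outgroup's state, so for VI, VII the derived state is 'absent', and for the remaining characters it is 'present'.
I (derived state 'present') is unique to Taxon 3 (autapomorphy; uninformative for grouping).
II groups Taxon 2 and Taxon 3, which is incompatible with the clades supported by the remaining characters; treating it as convergent (homoplasy) costs fewer steps than any alternative tree.
III (derived state 'present') is shared by all ingroup taxa — unites the whole ingroup.
Only Taxon 1, Taxon 4, and Taxon 5 show the derived state 'present' for IV, supporting them as a clade.
Only Taxon 1, Taxon 3, Taxon 4, Taxon 5, and Taxon 6 show the derived state 'present' for V, supporting them as a clade.
VI (derived state 'absent') is shared by Taxon 4 and Taxon 5 — a synapomorphy uniting that clade.
VII (derived state 'absent') is shared by Taxon 1, Taxon 3, Taxon 4, and Taxon 5 — a synapomorphy uniting that clade.
Most parsimonious ingroup topology: (Taxon 2,((Taxon 3,((Taxon 4,Taxon 5),Taxon 1)),Taxon 6)).
Taxon 5 and Taxon 4 form a cherry on this tree, so they are sister taxa.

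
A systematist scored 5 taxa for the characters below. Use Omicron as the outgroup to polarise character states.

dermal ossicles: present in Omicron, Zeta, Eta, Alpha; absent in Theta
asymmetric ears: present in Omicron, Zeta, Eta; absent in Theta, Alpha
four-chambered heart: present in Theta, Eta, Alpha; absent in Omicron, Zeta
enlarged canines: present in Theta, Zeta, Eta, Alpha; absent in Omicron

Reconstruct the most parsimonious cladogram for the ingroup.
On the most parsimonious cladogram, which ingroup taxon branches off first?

Zeta

Character polarity is set by the outgroup: the derived state is whichever differs from the outgroup's state, so for dermal ossicles, asymmetric ears the derived state is 'absent', and for the remaining characters it is 'present'.
dermal ossicles: derived state 'absent' in Theta only — an autapomorphy, so it tells us nothing about relationships among taxa.
asymmetric ears: derived state 'absent' in Alpha and Theta only — synapomorphy for {Alpha, Theta}.
four-chambered heart: derived state 'present' in Alpha, Eta, and Theta only — synapomorphy for {Alpha, Eta, Theta}.
All ingroup taxa share the derived state 'present' for enlarged canines; it defines the ingroup but does not resolve relationships within it.
Most parsimonious ingroup topology: (((Theta,Alpha),Eta),Zeta).
Zeta is sister to the clade containing all other ingroup taxa, so it is the earliest-diverging (most basal) ingroup lineage.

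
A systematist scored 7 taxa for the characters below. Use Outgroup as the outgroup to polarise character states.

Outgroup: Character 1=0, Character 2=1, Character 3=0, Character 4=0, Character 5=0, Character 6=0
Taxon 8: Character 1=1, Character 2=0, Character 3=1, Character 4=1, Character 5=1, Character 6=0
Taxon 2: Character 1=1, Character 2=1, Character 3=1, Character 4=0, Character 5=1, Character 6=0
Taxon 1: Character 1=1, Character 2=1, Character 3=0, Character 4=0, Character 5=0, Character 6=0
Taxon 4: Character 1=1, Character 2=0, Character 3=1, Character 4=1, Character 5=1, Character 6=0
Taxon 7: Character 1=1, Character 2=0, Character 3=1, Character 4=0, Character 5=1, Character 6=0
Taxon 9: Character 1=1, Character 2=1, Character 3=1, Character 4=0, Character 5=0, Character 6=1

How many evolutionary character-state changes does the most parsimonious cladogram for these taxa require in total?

Character polarity is set by the outgroup: the derived state is whichever differs from the outgroup's state, so for Character 2 the derived state is '0', and for the remaining characters it is '1'.
All ingroup taxa share the derived state '1' for Character 1; it defines the ingroup but does not resolve relationships within it.
Only Taxon 4, Taxon 7, and Taxon 8 show the derived state '0' for Character 2, supporting them as a clade.
Character 3 (derived state '1') is shared by Taxon 2, Taxon 4, Taxon 7, Taxon 8, and Taxon 9 — a synapomorphy uniting that clade.
Character 4: derived state '1' in Taxon 4 and Taxon 8 only — synapomorphy for {Taxon 4, Taxon 8}.
Character 5: derived state '1' in Taxon 2, Taxon 4, Taxon 7, and Taxon 8 only — synapomorphy for {Taxon 2, Taxon 4, Taxon 7, Taxon 8}.
Character 6: derived state '1' in Taxon 9 only — an autapomorphy, so it tells us nothing about relationships among taxa.
Most parsimonious ingroup topology: (((((Taxon 8,Taxon 4),Taxon 7),Taxon 2),Taxon 9),Taxon 1).
Changes per character on this tree: Character 1: 1; Character 2: 1; Character 3: 1; Character 4: 1; Character 5: 1; Character 6: 1.
Total = 6.

6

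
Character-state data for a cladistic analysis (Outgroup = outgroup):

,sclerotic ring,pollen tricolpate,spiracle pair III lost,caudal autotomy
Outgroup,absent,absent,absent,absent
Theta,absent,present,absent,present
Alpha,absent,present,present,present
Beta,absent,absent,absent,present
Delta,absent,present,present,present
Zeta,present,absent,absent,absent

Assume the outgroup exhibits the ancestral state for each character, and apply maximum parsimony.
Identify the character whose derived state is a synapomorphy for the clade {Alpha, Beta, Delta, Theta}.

caudal autotomy

The outgroup has state 'absent' for every character, so 'present' is the derived state throughout.
sclerotic ring: derived state 'present' in Zeta only — an autapomorphy, so it tells us nothing about relationships among taxa.
pollen tricolpate: derived state 'present' in Alpha, Delta, and Theta only — synapomorphy for {Alpha, Delta, Theta}.
spiracle pair III lost (derived state 'present') is shared by Alpha and Delta — a synapomorphy uniting that clade.
caudal autotomy: derived state 'present' in Alpha, Beta, Delta, and Theta only — synapomorphy for {Alpha, Beta, Delta, Theta}.
Most parsimonious ingroup topology: (((Theta,(Alpha,Delta)),Beta),Zeta).
The clade {Alpha, Beta, Delta, Theta} is supported by caudal autotomy: its derived state 'present' occurs in exactly those taxa and in no other taxon (including the outgroup).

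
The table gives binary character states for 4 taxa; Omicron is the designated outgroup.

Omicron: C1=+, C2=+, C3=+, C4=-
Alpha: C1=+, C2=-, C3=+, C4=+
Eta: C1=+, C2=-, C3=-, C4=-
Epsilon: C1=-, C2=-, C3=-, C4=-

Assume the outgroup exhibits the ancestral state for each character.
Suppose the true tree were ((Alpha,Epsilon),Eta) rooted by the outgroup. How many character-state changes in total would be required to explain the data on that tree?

5

Map each character onto ((Alpha,Epsilon),Eta) (rooted by Omicron) and count the minimum state changes it requires (Fitch parsimony):
C1: 1; C2: 1; C3: 2; C4: 1.
Total tree length = 5.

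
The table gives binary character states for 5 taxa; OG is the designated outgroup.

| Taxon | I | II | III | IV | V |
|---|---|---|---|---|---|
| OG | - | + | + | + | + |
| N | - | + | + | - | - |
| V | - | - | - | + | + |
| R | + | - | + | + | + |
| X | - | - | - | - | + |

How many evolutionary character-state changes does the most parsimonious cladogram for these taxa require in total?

Character polarity is set by the outgroup: the derived state is whichever differs from the outgroup's state, so for II, III, IV, V the derived state is '-', and for the remaining characters it is '+'.
I: derived state '+' in R only — an autapomorphy, so it tells us nothing about relationships among taxa.
Only R, V, and X show the derived state '-' for II, supporting them as a clade.
Only V and X show the derived state '-' for III, supporting them as a clade.
IV (state '-') occurs in N and X but conflicts with the nesting implied by the other characters — most parsimoniously interpreted as homoplasy.
V (derived state '-') is unique to N (autapomorphy; uninformative for grouping).
Most parsimonious ingroup topology: (N,((V,X),R)).
Changes per character on this tree: I: 1; II: 1; III: 1; IV: 2; V: 1.
Total = 6.

6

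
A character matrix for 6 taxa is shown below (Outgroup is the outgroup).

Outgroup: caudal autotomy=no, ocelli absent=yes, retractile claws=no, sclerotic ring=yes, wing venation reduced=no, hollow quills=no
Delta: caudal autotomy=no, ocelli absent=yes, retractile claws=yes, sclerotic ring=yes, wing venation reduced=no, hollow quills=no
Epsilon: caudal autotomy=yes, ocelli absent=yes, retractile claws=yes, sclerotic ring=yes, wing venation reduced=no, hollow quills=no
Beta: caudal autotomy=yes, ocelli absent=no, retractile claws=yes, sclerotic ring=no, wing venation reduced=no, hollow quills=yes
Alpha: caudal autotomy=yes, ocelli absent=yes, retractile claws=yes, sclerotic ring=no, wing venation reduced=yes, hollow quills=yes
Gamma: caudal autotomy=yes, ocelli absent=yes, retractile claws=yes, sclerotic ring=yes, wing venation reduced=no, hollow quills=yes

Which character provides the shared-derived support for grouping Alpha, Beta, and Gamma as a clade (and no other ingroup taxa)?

hollow quills

Character polarity is set by the outgroup: the derived state is whichever differs from the outgroup's state, so for ocelli absent, sclerotic ring the derived state is 'no', and for the remaining characters it is 'yes'.
Only Alpha, Beta, Epsilon, and Gamma show the derived state 'yes' for caudal autotomy, supporting them as a clade.
ocelli absent (derived state 'no') is unique to Beta (autapomorphy; uninformative for grouping).
retractile claws (derived state 'yes') is shared by all ingroup taxa — unites the whole ingroup.
Only Alpha and Beta show the derived state 'no' for sclerotic ring, supporting them as a clade.
wing venation reduced (derived state 'yes') is unique to Alpha (autapomorphy; uninformative for grouping).
hollow quills: derived state 'yes' in Alpha, Beta, and Gamma only — synapomorphy for {Alpha, Beta, Gamma}.
Most parsimonious ingroup topology: (Delta,(Epsilon,((Beta,Alpha),Gamma))).
The clade {Alpha, Beta, Gamma} is supported by hollow quills: its derived state 'yes' occurs in exactly those taxa and in no other taxon (including the outgroup).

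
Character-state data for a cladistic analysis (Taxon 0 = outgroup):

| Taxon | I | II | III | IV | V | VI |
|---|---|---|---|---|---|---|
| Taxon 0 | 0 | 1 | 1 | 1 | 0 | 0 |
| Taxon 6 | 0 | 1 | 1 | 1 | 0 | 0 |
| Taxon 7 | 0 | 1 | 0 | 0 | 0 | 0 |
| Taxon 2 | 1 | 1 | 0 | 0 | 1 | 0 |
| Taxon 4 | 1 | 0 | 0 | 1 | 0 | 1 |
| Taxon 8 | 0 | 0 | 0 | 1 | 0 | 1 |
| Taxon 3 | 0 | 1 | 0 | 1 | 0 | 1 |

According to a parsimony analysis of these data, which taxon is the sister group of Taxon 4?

Character polarity is set by the outgroup: the derived state is whichever differs from the outgroup's state, so for II, III, IV the derived state is '0', and for the remaining characters it is '1'.
I (state '1') occurs in Taxon 2 and Taxon 4 but conflicts with the nesting implied by the other characters — most parsimoniously interpreted as homoplasy.
II (derived state '0') is shared by Taxon 4 and Taxon 8 — a synapomorphy uniting that clade.
Only Taxon 2, Taxon 3, Taxon 4, Taxon 7, and Taxon 8 show the derived state '0' for III, supporting them as a clade.
Only Taxon 2 and Taxon 7 show the derived state '0' for IV, supporting them as a clade.
V: derived state '1' in Taxon 2 only — an autapomorphy, so it tells us nothing about relationships among taxa.
VI (derived state '1') is shared by Taxon 3, Taxon 4, and Taxon 8 — a synapomorphy uniting that clade.
Most parsimonious ingroup topology: (Taxon 6,((Taxon 7,Taxon 2),((Taxon 4,Taxon 8),Taxon 3))).
Taxon 4 and Taxon 8 form a cherry on this tree, so they are sister taxa.

Taxon 8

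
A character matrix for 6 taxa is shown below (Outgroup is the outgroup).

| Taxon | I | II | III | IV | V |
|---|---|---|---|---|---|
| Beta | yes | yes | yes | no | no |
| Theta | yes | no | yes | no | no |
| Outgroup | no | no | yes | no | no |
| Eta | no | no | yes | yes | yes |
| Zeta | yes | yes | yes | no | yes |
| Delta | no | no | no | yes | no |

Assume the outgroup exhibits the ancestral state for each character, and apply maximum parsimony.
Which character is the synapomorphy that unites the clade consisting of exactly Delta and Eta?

IV

Character polarity is set by the outgroup: the derived state is whichever differs from the outgroup's state, so for III the derived state is 'no', and for the remaining characters it is 'yes'.
I: derived state 'yes' in Beta, Theta, and Zeta only — synapomorphy for {Beta, Theta, Zeta}.
II (derived state 'yes') is shared by Beta and Zeta — a synapomorphy uniting that clade.
III (derived state 'no') is unique to Delta (autapomorphy; uninformative for grouping).
IV (derived state 'yes') is shared by Delta and Eta — a synapomorphy uniting that clade.
V groups Eta and Zeta, which is incompatible with the clades supported by the remaining characters; treating it as convergent (homoplasy) costs fewer steps than any alternative tree.
Most parsimonious ingroup topology: ((Eta,Delta),(Theta,(Beta,Zeta))).
The clade {Delta, Eta} is supported by IV: its derived state 'yes' occurs in exactly those taxa and in no other taxon (including the outgroup).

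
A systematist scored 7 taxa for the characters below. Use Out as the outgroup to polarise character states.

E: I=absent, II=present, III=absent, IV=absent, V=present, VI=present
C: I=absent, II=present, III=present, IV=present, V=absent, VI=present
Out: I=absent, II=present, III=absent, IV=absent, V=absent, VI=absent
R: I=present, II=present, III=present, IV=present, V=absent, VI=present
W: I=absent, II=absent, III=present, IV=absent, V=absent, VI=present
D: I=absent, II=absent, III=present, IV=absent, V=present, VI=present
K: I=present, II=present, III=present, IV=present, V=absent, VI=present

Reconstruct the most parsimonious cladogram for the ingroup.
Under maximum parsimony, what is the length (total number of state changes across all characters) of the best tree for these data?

7

Character polarity is set by the outgroup: the derived state is whichever differs from the outgroup's state, so for II the derived state is 'absent', and for the remaining characters it is 'present'.
I: derived state 'present' in K and R only — synapomorphy for {K, R}.
II (derived state 'absent') is shared by D and W — a synapomorphy uniting that clade.
III: derived state 'present' in C, D, K, R, and W only — synapomorphy for {C, D, K, R, W}.
IV (derived state 'present') is shared by C, K, and R — a synapomorphy uniting that clade.
V (state 'present') occurs in D and E but conflicts with the nesting implied by the other characters — most parsimoniously interpreted as homoplasy.
All ingroup taxa share the derived state 'present' for VI; it defines the ingroup but does not resolve relationships within it.
Most parsimonious ingroup topology: (E,(((R,K),C),(D,W))).
Changes per character on this tree: I: 1; II: 1; III: 1; IV: 1; V: 2; VI: 1.
Total = 7.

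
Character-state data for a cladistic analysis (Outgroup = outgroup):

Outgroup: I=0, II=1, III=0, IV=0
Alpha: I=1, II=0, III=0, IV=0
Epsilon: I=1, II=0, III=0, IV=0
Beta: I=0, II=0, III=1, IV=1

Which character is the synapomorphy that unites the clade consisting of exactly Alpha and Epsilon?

Character polarity is set by the outgroup: the derived state is whichever differs from the outgroup's state, so for II the derived state is '0', and for the remaining characters it is '1'.
I (derived state '1') is shared by Alpha and Epsilon — a synapomorphy uniting that clade.
All ingroup taxa share the derived state '0' for II; it defines the ingroup but does not resolve relationships within it.
III (derived state '1') is unique to Beta (autapomorphy; uninformative for grouping).
IV (derived state '1') is unique to Beta (autapomorphy; uninformative for grouping).
Most parsimonious ingroup topology: ((Alpha,Epsilon),Beta).
The clade {Alpha, Epsilon} is supported by I: its derived state '1' occurs in exactly those taxa and in no other taxon (including the outgroup).

I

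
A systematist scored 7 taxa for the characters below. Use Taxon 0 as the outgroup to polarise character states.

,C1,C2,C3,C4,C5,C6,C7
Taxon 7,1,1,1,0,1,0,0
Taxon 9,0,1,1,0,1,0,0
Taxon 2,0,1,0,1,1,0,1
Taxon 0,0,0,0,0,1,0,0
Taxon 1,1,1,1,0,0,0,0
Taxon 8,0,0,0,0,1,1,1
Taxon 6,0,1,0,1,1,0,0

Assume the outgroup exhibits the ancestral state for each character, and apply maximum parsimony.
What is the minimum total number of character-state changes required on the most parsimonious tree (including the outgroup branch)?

Character polarity is set by the outgroup: the derived state is whichever differs from the outgroup's state, so for C5 the derived state is '0', and for the remaining characters it is '1'.
C1 (derived state '1') is shared by Taxon 1 and Taxon 7 — a synapomorphy uniting that clade.
C2 (derived state '1') is shared by Taxon 1, Taxon 2, Taxon 6, Taxon 7, and Taxon 9 — a synapomorphy uniting that clade.
C3 (derived state '1') is shared by Taxon 1, Taxon 7, and Taxon 9 — a synapomorphy uniting that clade.
Only Taxon 2 and Taxon 6 show the derived state '1' for C4, supporting them as a clade.
C5 (derived state '0') is unique to Taxon 1 (autapomorphy; uninformative for grouping).
C6 (derived state '1') is unique to Taxon 8 (autapomorphy; uninformative for grouping).
C7 (state '1') occurs in Taxon 2 and Taxon 8 but conflicts with the nesting implied by the other characters — most parsimoniously interpreted as homoplasy.
Most parsimonious ingroup topology: ((((Taxon 1,Taxon 7),Taxon 9),(Taxon 2,Taxon 6)),Taxon 8).
Changes per character on this tree: C1: 1; C2: 1; C3: 1; C4: 1; C5: 1; C6: 1; C7: 2.
Total = 8.

8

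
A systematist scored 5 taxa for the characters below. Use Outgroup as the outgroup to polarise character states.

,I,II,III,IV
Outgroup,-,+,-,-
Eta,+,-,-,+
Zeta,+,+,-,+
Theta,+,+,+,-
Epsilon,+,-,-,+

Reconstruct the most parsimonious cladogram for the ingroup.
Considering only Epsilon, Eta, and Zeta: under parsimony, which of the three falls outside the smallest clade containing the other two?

Character polarity is set by the outgroup: the derived state is whichever differs from the outgroup's state, so for II the derived state is '-', and for the remaining characters it is '+'.
I (derived state '+') is shared by all ingroup taxa — unites the whole ingroup.
Only Epsilon and Eta show the derived state '-' for II, supporting them as a clade.
III (derived state '+') is unique to Theta (autapomorphy; uninformative for grouping).
IV: derived state '+' in Epsilon, Eta, and Zeta only — synapomorphy for {Epsilon, Eta, Zeta}.
Most parsimonious ingroup topology: (((Eta,Epsilon),Zeta),Theta).
Epsilon and Eta share a more recent common ancestor with each other than either does with Zeta, so Zeta is the least closely related of the three.

Zeta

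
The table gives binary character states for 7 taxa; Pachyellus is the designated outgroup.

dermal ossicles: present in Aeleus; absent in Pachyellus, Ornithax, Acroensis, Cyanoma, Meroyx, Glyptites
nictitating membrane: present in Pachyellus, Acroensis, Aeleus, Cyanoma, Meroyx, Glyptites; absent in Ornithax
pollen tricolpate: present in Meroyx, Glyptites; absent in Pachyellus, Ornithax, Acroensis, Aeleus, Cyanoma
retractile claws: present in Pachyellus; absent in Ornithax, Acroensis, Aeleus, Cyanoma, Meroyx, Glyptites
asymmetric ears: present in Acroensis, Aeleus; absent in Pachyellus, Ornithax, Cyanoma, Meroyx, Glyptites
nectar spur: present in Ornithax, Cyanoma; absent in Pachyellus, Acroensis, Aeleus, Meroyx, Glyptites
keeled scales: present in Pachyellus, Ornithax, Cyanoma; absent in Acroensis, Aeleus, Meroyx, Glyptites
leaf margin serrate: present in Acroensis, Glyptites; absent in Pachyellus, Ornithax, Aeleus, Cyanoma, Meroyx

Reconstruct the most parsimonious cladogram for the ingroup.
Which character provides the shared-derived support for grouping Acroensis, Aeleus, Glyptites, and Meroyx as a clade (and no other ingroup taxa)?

Character polarity is set by the outgroup: the derived state is whichever differs from the outgroup's state, so for nictitating membrane, retractile claws, keeled scales the derived state is 'absent', and for the remaining characters it is 'present'.
dermal ossicles (derived state 'present') is unique to Aeleus (autapomorphy; uninformative for grouping).
nictitating membrane: derived state 'absent' in Ornithax only — an autapomorphy, so it tells us nothing about relationships among taxa.
Only Glyptites and Meroyx show the derived state 'present' for pollen tricolpate, supporting them as a clade.
retractile claws (derived state 'absent') is shared by all ingroup taxa — unites the whole ingroup.
asymmetric ears: derived state 'present' in Acroensis and Aeleus only — synapomorphy for {Acroensis, Aeleus}.
Only Cyanoma and Ornithax show the derived state 'present' for nectar spur, supporting them as a clade.
Only Acroensis, Aeleus, Glyptites, and Meroyx show the derived state 'absent' for keeled scales, supporting them as a clade.
leaf margin serrate (state 'present') occurs in Acroensis and Glyptites but conflicts with the nesting implied by the other characters — most parsimoniously interpreted as homoplasy.
Most parsimonious ingroup topology: ((Ornithax,Cyanoma),((Acroensis,Aeleus),(Meroyx,Glyptites))).
The clade {Acroensis, Aeleus, Glyptites, Meroyx} is supported by keeled scales: its derived state 'absent' occurs in exactly those taxa and in no other taxon (including the outgroup).

keeled scales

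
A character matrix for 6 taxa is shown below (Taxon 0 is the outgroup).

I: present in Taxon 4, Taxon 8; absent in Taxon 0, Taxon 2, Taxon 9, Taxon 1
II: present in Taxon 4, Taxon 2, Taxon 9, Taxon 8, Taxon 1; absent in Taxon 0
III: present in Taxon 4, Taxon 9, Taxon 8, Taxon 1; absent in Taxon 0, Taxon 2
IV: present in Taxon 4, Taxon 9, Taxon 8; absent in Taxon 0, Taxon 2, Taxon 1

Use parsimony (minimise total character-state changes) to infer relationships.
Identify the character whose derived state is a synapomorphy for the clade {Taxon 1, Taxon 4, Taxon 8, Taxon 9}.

III

The outgroup has state 'absent' for every character, so 'present' is the derived state throughout.
Only Taxon 4 and Taxon 8 show the derived state 'present' for I, supporting them as a clade.
II (derived state 'present') is shared by all ingroup taxa — unites the whole ingroup.
III (derived state 'present') is shared by Taxon 1, Taxon 4, Taxon 8, and Taxon 9 — a synapomorphy uniting that clade.
Only Taxon 4, Taxon 8, and Taxon 9 show the derived state 'present' for IV, supporting them as a clade.
Most parsimonious ingroup topology: ((Taxon 1,((Taxon 4,Taxon 8),Taxon 9)),Taxon 2).
The clade {Taxon 1, Taxon 4, Taxon 8, Taxon 9} is supported by III: its derived state 'present' occurs in exactly those taxa and in no other taxon (including the outgroup).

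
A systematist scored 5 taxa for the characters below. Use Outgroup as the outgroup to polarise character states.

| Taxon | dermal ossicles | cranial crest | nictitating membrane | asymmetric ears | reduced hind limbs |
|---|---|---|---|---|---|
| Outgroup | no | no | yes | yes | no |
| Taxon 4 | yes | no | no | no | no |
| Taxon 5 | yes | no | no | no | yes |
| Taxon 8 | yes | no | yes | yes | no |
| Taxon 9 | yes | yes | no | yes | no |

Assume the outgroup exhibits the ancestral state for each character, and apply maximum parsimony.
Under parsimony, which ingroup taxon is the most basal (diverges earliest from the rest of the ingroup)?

Character polarity is set by the outgroup: the derived state is whichever differs from the outgroup's state, so for nictitating membrane, asymmetric ears the derived state is 'no', and for the remaining characters it is 'yes'.
dermal ossicles (derived state 'yes') is shared by all ingroup taxa — unites the whole ingroup.
cranial crest: derived state 'yes' in Taxon 9 only — an autapomorphy, so it tells us nothing about relationships among taxa.
nictitating membrane (derived state 'no') is shared by Taxon 4, Taxon 5, and Taxon 9 — a synapomorphy uniting that clade.
asymmetric ears: derived state 'no' in Taxon 4 and Taxon 5 only — synapomorphy for {Taxon 4, Taxon 5}.
reduced hind limbs (derived state 'yes') is unique to Taxon 5 (autapomorphy; uninformative for grouping).
Most parsimonious ingroup topology: (((Taxon 4,Taxon 5),Taxon 9),Taxon 8).
Taxon 8 is sister to the clade containing all other ingroup taxa, so it is the earliest-diverging (most basal) ingroup lineage.

Taxon 8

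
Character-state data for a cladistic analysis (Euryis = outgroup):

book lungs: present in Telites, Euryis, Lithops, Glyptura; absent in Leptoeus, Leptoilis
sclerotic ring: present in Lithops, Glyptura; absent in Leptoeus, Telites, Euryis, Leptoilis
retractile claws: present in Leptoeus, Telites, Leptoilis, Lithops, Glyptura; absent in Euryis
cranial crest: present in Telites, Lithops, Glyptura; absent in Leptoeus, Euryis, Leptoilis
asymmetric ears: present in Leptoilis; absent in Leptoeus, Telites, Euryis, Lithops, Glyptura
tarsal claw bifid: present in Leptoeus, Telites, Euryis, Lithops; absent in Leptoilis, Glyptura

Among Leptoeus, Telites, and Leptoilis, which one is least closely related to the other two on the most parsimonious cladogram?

Telites

Character polarity is set by the outgroup: the derived state is whichever differs from the outgroup's state, so for book lungs, tarsal claw bifid the derived state is 'absent', and for the remaining characters it is 'present'.
book lungs (derived state 'absent') is shared by Leptoeus and Leptoilis — a synapomorphy uniting that clade.
sclerotic ring (derived state 'present') is shared by Glyptura and Lithops — a synapomorphy uniting that clade.
All ingroup taxa share the derived state 'present' for retractile claws; it defines the ingroup but does not resolve relationships within it.
cranial crest (derived state 'present') is shared by Glyptura, Lithops, and Telites — a synapomorphy uniting that clade.
asymmetric ears: derived state 'present' in Leptoilis only — an autapomorphy, so it tells us nothing about relationships among taxa.
tarsal claw bifid groups Glyptura and Leptoilis, which is incompatible with the clades supported by the remaining characters; treating it as convergent (homoplasy) costs fewer steps than any alternative tree.
Most parsimonious ingroup topology: ((Leptoeus,Leptoilis),((Glyptura,Lithops),Telites)).
Leptoeus and Leptoilis share a more recent common ancestor with each other than either does with Telites, so Telites is the least closely related of the three.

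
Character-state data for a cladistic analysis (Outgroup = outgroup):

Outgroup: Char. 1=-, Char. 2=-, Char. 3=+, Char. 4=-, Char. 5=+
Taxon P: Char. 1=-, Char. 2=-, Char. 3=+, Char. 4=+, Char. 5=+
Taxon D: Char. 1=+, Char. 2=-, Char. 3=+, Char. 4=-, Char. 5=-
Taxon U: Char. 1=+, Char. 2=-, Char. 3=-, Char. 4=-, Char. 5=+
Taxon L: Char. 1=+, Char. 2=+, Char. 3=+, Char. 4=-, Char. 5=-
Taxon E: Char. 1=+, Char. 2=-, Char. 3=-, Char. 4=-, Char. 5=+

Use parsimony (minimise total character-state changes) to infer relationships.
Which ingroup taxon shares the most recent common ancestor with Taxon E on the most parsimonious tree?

Character polarity is set by the outgroup: the derived state is whichever differs from the outgroup's state, so for Char. 3, Char. 5 the derived state is '-', and for the remaining characters it is '+'.
Char. 1 (derived state '+') is shared by Taxon D, Taxon E, Taxon L, and Taxon U — a synapomorphy uniting that clade.
Char. 2 (derived state '+') is unique to Taxon L (autapomorphy; uninformative for grouping).
Only Taxon E and Taxon U show the derived state '-' for Char. 3, supporting them as a clade.
Char. 4: derived state '+' in Taxon P only — an autapomorphy, so it tells us nothing about relationships among taxa.
Char. 5: derived state '-' in Taxon D and Taxon L only — synapomorphy for {Taxon D, Taxon L}.
Most parsimonious ingroup topology: (Taxon P,((Taxon D,Taxon L),(Taxon U,Taxon E))).
Taxon E and Taxon U form a cherry on this tree, so they are sister taxa.

Taxon U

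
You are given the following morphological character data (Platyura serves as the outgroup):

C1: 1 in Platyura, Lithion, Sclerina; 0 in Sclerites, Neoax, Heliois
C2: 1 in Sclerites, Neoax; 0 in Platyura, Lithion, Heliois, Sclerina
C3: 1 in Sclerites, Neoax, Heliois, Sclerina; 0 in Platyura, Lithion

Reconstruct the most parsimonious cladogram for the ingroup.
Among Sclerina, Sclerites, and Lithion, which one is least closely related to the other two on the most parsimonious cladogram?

Lithion

Character polarity is set by the outgroup: the derived state is whichever differs from the outgroup's state, so for C1 the derived state is '0', and for the remaining characters it is '1'.
C1: derived state '0' in Heliois, Neoax, and Sclerites only — synapomorphy for {Heliois, Neoax, Sclerites}.
C2 (derived state '1') is shared by Neoax and Sclerites — a synapomorphy uniting that clade.
C3 (derived state '1') is shared by Heliois, Neoax, Sclerina, and Sclerites — a synapomorphy uniting that clade.
Most parsimonious ingroup topology: ((((Sclerites,Neoax),Heliois),Sclerina),Lithion).
Sclerina and Sclerites share a more recent common ancestor with each other than either does with Lithion, so Lithion is the least closely related of the three.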